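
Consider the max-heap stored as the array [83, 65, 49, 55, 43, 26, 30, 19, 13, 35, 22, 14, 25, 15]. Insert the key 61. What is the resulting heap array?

append 61 at index 14 → [83, 65, 49, 55, 43, 26, 30, 19, 13, 35, 22, 14, 25, 15, 61]
61 > parent 30 at index 6, swap → [83, 65, 49, 55, 43, 26, 61, 19, 13, 35, 22, 14, 25, 15, 30]
61 > parent 49 at index 2, swap → [83, 65, 61, 55, 43, 26, 49, 19, 13, 35, 22, 14, 25, 15, 30]

[83, 65, 61, 55, 43, 26, 49, 19, 13, 35, 22, 14, 25, 15, 30]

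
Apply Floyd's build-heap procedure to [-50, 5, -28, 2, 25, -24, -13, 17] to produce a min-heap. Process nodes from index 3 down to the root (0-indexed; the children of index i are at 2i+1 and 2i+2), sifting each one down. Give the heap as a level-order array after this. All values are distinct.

sift down from index 3: already satisfies heap property
sift down from index 2: already satisfies heap property
sift down from index 1:
  5 vs smaller child 2 at index 3, swap → [-50, 2, -28, 5, 25, -24, -13, 17]
sift down from index 0: already satisfies heap property

[-50, 2, -28, 5, 25, -24, -13, 17]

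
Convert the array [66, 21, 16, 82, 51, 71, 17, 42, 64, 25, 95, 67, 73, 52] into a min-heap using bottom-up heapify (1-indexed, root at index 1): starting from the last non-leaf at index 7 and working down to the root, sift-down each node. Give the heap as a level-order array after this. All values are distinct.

sift down from index 7: already satisfies heap property
sift down from index 6:
  71 vs smaller child 67 at index 12, swap → [66, 21, 16, 82, 51, 67, 17, 42, 64, 25, 95, 71, 73, 52]
sift down from index 5:
  51 vs smaller child 25 at index 10, swap → [66, 21, 16, 82, 25, 67, 17, 42, 64, 51, 95, 71, 73, 52]
sift down from index 4:
  82 vs smaller child 42 at index 8, swap → [66, 21, 16, 42, 25, 67, 17, 82, 64, 51, 95, 71, 73, 52]
sift down from index 3: already satisfies heap property
sift down from index 2: already satisfies heap property
sift down from index 1:
  66 vs smaller child 16 at index 3, swap → [16, 21, 66, 42, 25, 67, 17, 82, 64, 51, 95, 71, 73, 52]
  66 vs smaller child 17 at index 7, swap → [16, 21, 17, 42, 25, 67, 66, 82, 64, 51, 95, 71, 73, 52]
  66 vs only child 52 at index 14, swap → [16, 21, 17, 42, 25, 67, 52, 82, 64, 51, 95, 71, 73, 66]

[16, 21, 17, 42, 25, 67, 52, 82, 64, 51, 95, 71, 73, 66]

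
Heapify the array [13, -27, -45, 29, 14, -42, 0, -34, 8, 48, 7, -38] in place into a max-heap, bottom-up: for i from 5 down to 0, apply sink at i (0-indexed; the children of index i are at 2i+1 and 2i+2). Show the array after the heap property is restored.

sift down from index 5:
  -42 vs only child -38 at index 11, swap → [13, -27, -45, 29, 14, -38, 0, -34, 8, 48, 7, -42]
sift down from index 4:
  14 vs larger child 48 at index 9, swap → [13, -27, -45, 29, 48, -38, 0, -34, 8, 14, 7, -42]
sift down from index 3: already satisfies heap property
sift down from index 2:
  -45 vs larger child 0 at index 6, swap → [13, -27, 0, 29, 48, -38, -45, -34, 8, 14, 7, -42]
sift down from index 1:
  -27 vs larger child 48 at index 4, swap → [13, 48, 0, 29, -27, -38, -45, -34, 8, 14, 7, -42]
  -27 vs larger child 14 at index 9, swap → [13, 48, 0, 29, 14, -38, -45, -34, 8, -27, 7, -42]
sift down from index 0:
  13 vs larger child 48 at index 1, swap → [48, 13, 0, 29, 14, -38, -45, -34, 8, -27, 7, -42]
  13 vs larger child 29 at index 3, swap → [48, 29, 0, 13, 14, -38, -45, -34, 8, -27, 7, -42]

[48, 29, 0, 13, 14, -38, -45, -34, 8, -27, 7, -42]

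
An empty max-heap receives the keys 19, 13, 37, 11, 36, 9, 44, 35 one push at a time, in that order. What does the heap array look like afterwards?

[44, 36, 37, 35, 13, 9, 19, 11]

Insert 19:
  append 19 at index 0 → [19] (no swap needed)
Insert 13:
  append 13 at index 1 → [19, 13] (no swap needed)
Insert 37:
  append 37 at index 2 → [19, 13, 37]
  37 > parent 19 at index 0, swap → [37, 13, 19]
Insert 11:
  append 11 at index 3 → [37, 13, 19, 11] (no swap needed)
Insert 36:
  append 36 at index 4 → [37, 13, 19, 11, 36]
  36 > parent 13 at index 1, swap → [37, 36, 19, 11, 13]
Insert 9:
  append 9 at index 5 → [37, 36, 19, 11, 13, 9] (no swap needed)
Insert 44:
  append 44 at index 6 → [37, 36, 19, 11, 13, 9, 44]
  44 > parent 19 at index 2, swap → [37, 36, 44, 11, 13, 9, 19]
  44 > parent 37 at index 0, swap → [44, 36, 37, 11, 13, 9, 19]
Insert 35:
  append 35 at index 7 → [44, 36, 37, 11, 13, 9, 19, 35]
  35 > parent 11 at index 3, swap → [44, 36, 37, 35, 13, 9, 19, 11]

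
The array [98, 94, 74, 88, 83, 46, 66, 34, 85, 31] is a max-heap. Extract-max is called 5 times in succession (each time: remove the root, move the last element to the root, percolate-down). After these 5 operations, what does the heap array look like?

[74, 66, 46, 34, 31]

extract-max #1 returns 98:
  remove root 98; move last element 31 to root → [31, 94, 74, 88, 83, 46, 66, 34, 85]
  31 vs larger child 94 at index 1, swap → [94, 31, 74, 88, 83, 46, 66, 34, 85]
  31 vs larger child 88 at index 3, swap → [94, 88, 74, 31, 83, 46, 66, 34, 85]
  31 vs larger child 85 at index 8, swap → [94, 88, 74, 85, 83, 46, 66, 34, 31]
extract-max #2 returns 94:
  remove root 94; move last element 31 to root → [31, 88, 74, 85, 83, 46, 66, 34]
  31 vs larger child 88 at index 1, swap → [88, 31, 74, 85, 83, 46, 66, 34]
  31 vs larger child 85 at index 3, swap → [88, 85, 74, 31, 83, 46, 66, 34]
  31 vs only child 34 at index 7, swap → [88, 85, 74, 34, 83, 46, 66, 31]
extract-max #3 returns 88:
  remove root 88; move last element 31 to root → [31, 85, 74, 34, 83, 46, 66]
  31 vs larger child 85 at index 1, swap → [85, 31, 74, 34, 83, 46, 66]
  31 vs larger child 83 at index 4, swap → [85, 83, 74, 34, 31, 46, 66]
extract-max #4 returns 85:
  remove root 85; move last element 66 to root → [66, 83, 74, 34, 31, 46]
  66 vs larger child 83 at index 1, swap → [83, 66, 74, 34, 31, 46]
extract-max #5 returns 83:
  remove root 83; move last element 46 to root → [46, 66, 74, 34, 31]
  46 vs larger child 74 at index 2, swap → [74, 66, 46, 34, 31]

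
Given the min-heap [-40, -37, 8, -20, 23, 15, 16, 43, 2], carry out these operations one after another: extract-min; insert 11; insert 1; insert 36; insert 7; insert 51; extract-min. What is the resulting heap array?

[-20, 1, 7, 2, 23, 8, 16, 43, 11, 51, 36, 15]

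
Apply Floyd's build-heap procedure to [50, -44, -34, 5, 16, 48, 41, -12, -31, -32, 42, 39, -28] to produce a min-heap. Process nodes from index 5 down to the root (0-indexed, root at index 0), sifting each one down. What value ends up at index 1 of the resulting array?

sift down from index 5:
  48 vs smaller child -28 at index 12, swap → [50, -44, -34, 5, 16, -28, 41, -12, -31, -32, 42, 39, 48]
sift down from index 4:
  16 vs smaller child -32 at index 9, swap → [50, -44, -34, 5, -32, -28, 41, -12, -31, 16, 42, 39, 48]
sift down from index 3:
  5 vs smaller child -31 at index 8, swap → [50, -44, -34, -31, -32, -28, 41, -12, 5, 16, 42, 39, 48]
sift down from index 2: already satisfies heap property
sift down from index 1: already satisfies heap property
sift down from index 0:
  50 vs smaller child -44 at index 1, swap → [-44, 50, -34, -31, -32, -28, 41, -12, 5, 16, 42, 39, 48]
  50 vs smaller child -32 at index 4, swap → [-44, -32, -34, -31, 50, -28, 41, -12, 5, 16, 42, 39, 48]
  50 vs smaller child 16 at index 9, swap → [-44, -32, -34, -31, 16, -28, 41, -12, 5, 50, 42, 39, 48]
resulting array: [-44, -32, -34, -31, 16, -28, 41, -12, 5, 50, 42, 39, 48]

-32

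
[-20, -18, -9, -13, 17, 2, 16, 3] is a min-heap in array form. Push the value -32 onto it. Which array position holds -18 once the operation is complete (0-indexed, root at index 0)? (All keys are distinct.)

3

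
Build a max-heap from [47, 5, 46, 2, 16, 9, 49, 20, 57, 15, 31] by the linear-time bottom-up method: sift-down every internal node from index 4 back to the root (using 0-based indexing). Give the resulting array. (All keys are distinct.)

[57, 47, 49, 20, 31, 9, 46, 5, 2, 15, 16]

sift down from index 4:
  16 vs larger child 31 at index 10, swap → [47, 5, 46, 2, 31, 9, 49, 20, 57, 15, 16]
sift down from index 3:
  2 vs larger child 57 at index 8, swap → [47, 5, 46, 57, 31, 9, 49, 20, 2, 15, 16]
sift down from index 2:
  46 vs larger child 49 at index 6, swap → [47, 5, 49, 57, 31, 9, 46, 20, 2, 15, 16]
sift down from index 1:
  5 vs larger child 57 at index 3, swap → [47, 57, 49, 5, 31, 9, 46, 20, 2, 15, 16]
  5 vs larger child 20 at index 7, swap → [47, 57, 49, 20, 31, 9, 46, 5, 2, 15, 16]
sift down from index 0:
  47 vs larger child 57 at index 1, swap → [57, 47, 49, 20, 31, 9, 46, 5, 2, 15, 16]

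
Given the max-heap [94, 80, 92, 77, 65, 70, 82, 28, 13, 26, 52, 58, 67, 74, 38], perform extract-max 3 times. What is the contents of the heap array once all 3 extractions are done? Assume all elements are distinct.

extract-max #1 returns 94:
  remove root 94; move last element 38 to root → [38, 80, 92, 77, 65, 70, 82, 28, 13, 26, 52, 58, 67, 74]
  38 vs larger child 92 at index 2, swap → [92, 80, 38, 77, 65, 70, 82, 28, 13, 26, 52, 58, 67, 74]
  38 vs larger child 82 at index 6, swap → [92, 80, 82, 77, 65, 70, 38, 28, 13, 26, 52, 58, 67, 74]
  38 vs only child 74 at index 13, swap → [92, 80, 82, 77, 65, 70, 74, 28, 13, 26, 52, 58, 67, 38]
extract-max #2 returns 92:
  remove root 92; move last element 38 to root → [38, 80, 82, 77, 65, 70, 74, 28, 13, 26, 52, 58, 67]
  38 vs larger child 82 at index 2, swap → [82, 80, 38, 77, 65, 70, 74, 28, 13, 26, 52, 58, 67]
  38 vs larger child 74 at index 6, swap → [82, 80, 74, 77, 65, 70, 38, 28, 13, 26, 52, 58, 67]
extract-max #3 returns 82:
  remove root 82; move last element 67 to root → [67, 80, 74, 77, 65, 70, 38, 28, 13, 26, 52, 58]
  67 vs larger child 80 at index 1, swap → [80, 67, 74, 77, 65, 70, 38, 28, 13, 26, 52, 58]
  67 vs larger child 77 at index 3, swap → [80, 77, 74, 67, 65, 70, 38, 28, 13, 26, 52, 58]

[80, 77, 74, 67, 65, 70, 38, 28, 13, 26, 52, 58]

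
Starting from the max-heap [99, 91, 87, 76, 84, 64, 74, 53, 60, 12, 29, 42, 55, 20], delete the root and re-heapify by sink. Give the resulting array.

[91, 84, 87, 76, 29, 64, 74, 53, 60, 12, 20, 42, 55]

remove root 99; move last element 20 to root → [20, 91, 87, 76, 84, 64, 74, 53, 60, 12, 29, 42, 55]
20 vs larger child 91 at index 1, swap → [91, 20, 87, 76, 84, 64, 74, 53, 60, 12, 29, 42, 55]
20 vs larger child 84 at index 4, swap → [91, 84, 87, 76, 20, 64, 74, 53, 60, 12, 29, 42, 55]
20 vs larger child 29 at index 10, swap → [91, 84, 87, 76, 29, 64, 74, 53, 60, 12, 20, 42, 55]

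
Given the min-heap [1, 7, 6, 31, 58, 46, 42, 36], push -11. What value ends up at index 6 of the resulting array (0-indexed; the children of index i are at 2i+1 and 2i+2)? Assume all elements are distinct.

append -11 at index 8 → [1, 7, 6, 31, 58, 46, 42, 36, -11]
-11 < parent 31 at index 3, swap → [1, 7, 6, -11, 58, 46, 42, 36, 31]
-11 < parent 7 at index 1, swap → [1, -11, 6, 7, 58, 46, 42, 36, 31]
-11 < parent 1 at index 0, swap → [-11, 1, 6, 7, 58, 46, 42, 36, 31]
resulting array: [-11, 1, 6, 7, 58, 46, 42, 36, 31]

42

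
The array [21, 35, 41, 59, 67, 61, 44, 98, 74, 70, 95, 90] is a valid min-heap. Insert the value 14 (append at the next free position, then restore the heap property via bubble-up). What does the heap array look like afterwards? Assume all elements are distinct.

[14, 35, 21, 59, 67, 41, 44, 98, 74, 70, 95, 90, 61]

append 14 at index 12 → [21, 35, 41, 59, 67, 61, 44, 98, 74, 70, 95, 90, 14]
14 < parent 61 at index 5, swap → [21, 35, 41, 59, 67, 14, 44, 98, 74, 70, 95, 90, 61]
14 < parent 41 at index 2, swap → [21, 35, 14, 59, 67, 41, 44, 98, 74, 70, 95, 90, 61]
14 < parent 21 at index 0, swap → [14, 35, 21, 59, 67, 41, 44, 98, 74, 70, 95, 90, 61]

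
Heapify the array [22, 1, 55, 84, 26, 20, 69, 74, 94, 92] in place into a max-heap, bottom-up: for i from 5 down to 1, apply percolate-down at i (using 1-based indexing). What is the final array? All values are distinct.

sift down from index 5:
  26 vs only child 92 at index 10, swap → [22, 1, 55, 84, 92, 20, 69, 74, 94, 26]
sift down from index 4:
  84 vs larger child 94 at index 9, swap → [22, 1, 55, 94, 92, 20, 69, 74, 84, 26]
sift down from index 3:
  55 vs larger child 69 at index 7, swap → [22, 1, 69, 94, 92, 20, 55, 74, 84, 26]
sift down from index 2:
  1 vs larger child 94 at index 4, swap → [22, 94, 69, 1, 92, 20, 55, 74, 84, 26]
  1 vs larger child 84 at index 9, swap → [22, 94, 69, 84, 92, 20, 55, 74, 1, 26]
sift down from index 1:
  22 vs larger child 94 at index 2, swap → [94, 22, 69, 84, 92, 20, 55, 74, 1, 26]
  22 vs larger child 92 at index 5, swap → [94, 92, 69, 84, 22, 20, 55, 74, 1, 26]
  22 vs only child 26 at index 10, swap → [94, 92, 69, 84, 26, 20, 55, 74, 1, 22]

[94, 92, 69, 84, 26, 20, 55, 74, 1, 22]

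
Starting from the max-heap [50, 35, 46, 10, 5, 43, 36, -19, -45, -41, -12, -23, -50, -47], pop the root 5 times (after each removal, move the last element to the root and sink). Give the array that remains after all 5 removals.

[10, 5, -23, -12, -41, -47, -50, -19, -45]

extract-max #1 returns 50:
  remove root 50; move last element -47 to root → [-47, 35, 46, 10, 5, 43, 36, -19, -45, -41, -12, -23, -50]
  -47 vs larger child 46 at index 2, swap → [46, 35, -47, 10, 5, 43, 36, -19, -45, -41, -12, -23, -50]
  -47 vs larger child 43 at index 5, swap → [46, 35, 43, 10, 5, -47, 36, -19, -45, -41, -12, -23, -50]
  -47 vs larger child -23 at index 11, swap → [46, 35, 43, 10, 5, -23, 36, -19, -45, -41, -12, -47, -50]
extract-max #2 returns 46:
  remove root 46; move last element -50 to root → [-50, 35, 43, 10, 5, -23, 36, -19, -45, -41, -12, -47]
  -50 vs larger child 43 at index 2, swap → [43, 35, -50, 10, 5, -23, 36, -19, -45, -41, -12, -47]
  -50 vs larger child 36 at index 6, swap → [43, 35, 36, 10, 5, -23, -50, -19, -45, -41, -12, -47]
extract-max #3 returns 43:
  remove root 43; move last element -47 to root → [-47, 35, 36, 10, 5, -23, -50, -19, -45, -41, -12]
  -47 vs larger child 36 at index 2, swap → [36, 35, -47, 10, 5, -23, -50, -19, -45, -41, -12]
  -47 vs larger child -23 at index 5, swap → [36, 35, -23, 10, 5, -47, -50, -19, -45, -41, -12]
extract-max #4 returns 36:
  remove root 36; move last element -12 to root → [-12, 35, -23, 10, 5, -47, -50, -19, -45, -41]
  -12 vs larger child 35 at index 1, swap → [35, -12, -23, 10, 5, -47, -50, -19, -45, -41]
  -12 vs larger child 10 at index 3, swap → [35, 10, -23, -12, 5, -47, -50, -19, -45, -41]
extract-max #5 returns 35:
  remove root 35; move last element -41 to root → [-41, 10, -23, -12, 5, -47, -50, -19, -45]
  -41 vs larger child 10 at index 1, swap → [10, -41, -23, -12, 5, -47, -50, -19, -45]
  -41 vs larger child 5 at index 4, swap → [10, 5, -23, -12, -41, -47, -50, -19, -45]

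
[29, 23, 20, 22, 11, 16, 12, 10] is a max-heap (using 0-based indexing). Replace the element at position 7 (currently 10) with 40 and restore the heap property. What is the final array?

[40, 29, 20, 23, 11, 16, 12, 22]

set index 7 from 10 to 40 → [29, 23, 20, 22, 11, 16, 12, 40]
40 > parent 22 at index 3, swap → [29, 23, 20, 40, 11, 16, 12, 22]
40 > parent 23 at index 1, swap → [29, 40, 20, 23, 11, 16, 12, 22]
40 > parent 29 at index 0, swap → [40, 29, 20, 23, 11, 16, 12, 22]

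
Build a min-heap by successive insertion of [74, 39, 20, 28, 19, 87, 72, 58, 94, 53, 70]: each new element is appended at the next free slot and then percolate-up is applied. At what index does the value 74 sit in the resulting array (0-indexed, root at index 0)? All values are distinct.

Insert 74:
  append 74 at index 0 → [74] (no swap needed)
Insert 39:
  append 39 at index 1 → [74, 39]
  39 < parent 74 at index 0, swap → [39, 74]
Insert 20:
  append 20 at index 2 → [39, 74, 20]
  20 < parent 39 at index 0, swap → [20, 74, 39]
Insert 28:
  append 28 at index 3 → [20, 74, 39, 28]
  28 < parent 74 at index 1, swap → [20, 28, 39, 74]
Insert 19:
  append 19 at index 4 → [20, 28, 39, 74, 19]
  19 < parent 28 at index 1, swap → [20, 19, 39, 74, 28]
  19 < parent 20 at index 0, swap → [19, 20, 39, 74, 28]
Insert 87:
  append 87 at index 5 → [19, 20, 39, 74, 28, 87] (no swap needed)
Insert 72:
  append 72 at index 6 → [19, 20, 39, 74, 28, 87, 72] (no swap needed)
Insert 58:
  append 58 at index 7 → [19, 20, 39, 74, 28, 87, 72, 58]
  58 < parent 74 at index 3, swap → [19, 20, 39, 58, 28, 87, 72, 74]
Insert 94:
  append 94 at index 8 → [19, 20, 39, 58, 28, 87, 72, 74, 94] (no swap needed)
Insert 53:
  append 53 at index 9 → [19, 20, 39, 58, 28, 87, 72, 74, 94, 53] (no swap needed)
Insert 70:
  append 70 at index 10 → [19, 20, 39, 58, 28, 87, 72, 74, 94, 53, 70] (no swap needed)
resulting array: [19, 20, 39, 58, 28, 87, 72, 74, 94, 53, 70]

7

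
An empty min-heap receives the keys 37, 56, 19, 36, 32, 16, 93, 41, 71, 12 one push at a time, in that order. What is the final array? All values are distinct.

Insert 37:
  append 37 at index 0 → [37] (no swap needed)
Insert 56:
  append 56 at index 1 → [37, 56] (no swap needed)
Insert 19:
  append 19 at index 2 → [37, 56, 19]
  19 < parent 37 at index 0, swap → [19, 56, 37]
Insert 36:
  append 36 at index 3 → [19, 56, 37, 36]
  36 < parent 56 at index 1, swap → [19, 36, 37, 56]
Insert 32:
  append 32 at index 4 → [19, 36, 37, 56, 32]
  32 < parent 36 at index 1, swap → [19, 32, 37, 56, 36]
Insert 16:
  append 16 at index 5 → [19, 32, 37, 56, 36, 16]
  16 < parent 37 at index 2, swap → [19, 32, 16, 56, 36, 37]
  16 < parent 19 at index 0, swap → [16, 32, 19, 56, 36, 37]
Insert 93:
  append 93 at index 6 → [16, 32, 19, 56, 36, 37, 93] (no swap needed)
Insert 41:
  append 41 at index 7 → [16, 32, 19, 56, 36, 37, 93, 41]
  41 < parent 56 at index 3, swap → [16, 32, 19, 41, 36, 37, 93, 56]
Insert 71:
  append 71 at index 8 → [16, 32, 19, 41, 36, 37, 93, 56, 71] (no swap needed)
Insert 12:
  append 12 at index 9 → [16, 32, 19, 41, 36, 37, 93, 56, 71, 12]
  12 < parent 36 at index 4, swap → [16, 32, 19, 41, 12, 37, 93, 56, 71, 36]
  12 < parent 32 at index 1, swap → [16, 12, 19, 41, 32, 37, 93, 56, 71, 36]
  12 < parent 16 at index 0, swap → [12, 16, 19, 41, 32, 37, 93, 56, 71, 36]

[12, 16, 19, 41, 32, 37, 93, 56, 71, 36]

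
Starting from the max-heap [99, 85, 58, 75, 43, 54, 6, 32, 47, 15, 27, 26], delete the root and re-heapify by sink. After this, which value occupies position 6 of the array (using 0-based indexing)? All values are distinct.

remove root 99; move last element 26 to root → [26, 85, 58, 75, 43, 54, 6, 32, 47, 15, 27]
26 vs larger child 85 at index 1, swap → [85, 26, 58, 75, 43, 54, 6, 32, 47, 15, 27]
26 vs larger child 75 at index 3, swap → [85, 75, 58, 26, 43, 54, 6, 32, 47, 15, 27]
26 vs larger child 47 at index 8, swap → [85, 75, 58, 47, 43, 54, 6, 32, 26, 15, 27]
resulting array: [85, 75, 58, 47, 43, 54, 6, 32, 26, 15, 27]

6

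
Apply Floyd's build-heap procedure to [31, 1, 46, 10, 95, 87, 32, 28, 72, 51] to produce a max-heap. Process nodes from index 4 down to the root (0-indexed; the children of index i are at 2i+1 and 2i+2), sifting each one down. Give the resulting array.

[95, 72, 87, 31, 51, 46, 32, 28, 10, 1]

sift down from index 4: already satisfies heap property
sift down from index 3:
  10 vs larger child 72 at index 8, swap → [31, 1, 46, 72, 95, 87, 32, 28, 10, 51]
sift down from index 2:
  46 vs larger child 87 at index 5, swap → [31, 1, 87, 72, 95, 46, 32, 28, 10, 51]
sift down from index 1:
  1 vs larger child 95 at index 4, swap → [31, 95, 87, 72, 1, 46, 32, 28, 10, 51]
  1 vs only child 51 at index 9, swap → [31, 95, 87, 72, 51, 46, 32, 28, 10, 1]
sift down from index 0:
  31 vs larger child 95 at index 1, swap → [95, 31, 87, 72, 51, 46, 32, 28, 10, 1]
  31 vs larger child 72 at index 3, swap → [95, 72, 87, 31, 51, 46, 32, 28, 10, 1]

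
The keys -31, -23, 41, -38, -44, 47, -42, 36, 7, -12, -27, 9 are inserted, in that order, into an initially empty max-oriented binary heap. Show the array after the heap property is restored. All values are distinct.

[47, 36, 41, 7, -12, 9, -42, -38, -31, -44, -27, -23]

Insert -31:
  append -31 at index 0 → [-31] (no swap needed)
Insert -23:
  append -23 at index 1 → [-31, -23]
  -23 > parent -31 at index 0, swap → [-23, -31]
Insert 41:
  append 41 at index 2 → [-23, -31, 41]
  41 > parent -23 at index 0, swap → [41, -31, -23]
Insert -38:
  append -38 at index 3 → [41, -31, -23, -38] (no swap needed)
Insert -44:
  append -44 at index 4 → [41, -31, -23, -38, -44] (no swap needed)
Insert 47:
  append 47 at index 5 → [41, -31, -23, -38, -44, 47]
  47 > parent -23 at index 2, swap → [41, -31, 47, -38, -44, -23]
  47 > parent 41 at index 0, swap → [47, -31, 41, -38, -44, -23]
Insert -42:
  append -42 at index 6 → [47, -31, 41, -38, -44, -23, -42] (no swap needed)
Insert 36:
  append 36 at index 7 → [47, -31, 41, -38, -44, -23, -42, 36]
  36 > parent -38 at index 3, swap → [47, -31, 41, 36, -44, -23, -42, -38]
  36 > parent -31 at index 1, swap → [47, 36, 41, -31, -44, -23, -42, -38]
Insert 7:
  append 7 at index 8 → [47, 36, 41, -31, -44, -23, -42, -38, 7]
  7 > parent -31 at index 3, swap → [47, 36, 41, 7, -44, -23, -42, -38, -31]
Insert -12:
  append -12 at index 9 → [47, 36, 41, 7, -44, -23, -42, -38, -31, -12]
  -12 > parent -44 at index 4, swap → [47, 36, 41, 7, -12, -23, -42, -38, -31, -44]
Insert -27:
  append -27 at index 10 → [47, 36, 41, 7, -12, -23, -42, -38, -31, -44, -27] (no swap needed)
Insert 9:
  append 9 at index 11 → [47, 36, 41, 7, -12, -23, -42, -38, -31, -44, -27, 9]
  9 > parent -23 at index 5, swap → [47, 36, 41, 7, -12, 9, -42, -38, -31, -44, -27, -23]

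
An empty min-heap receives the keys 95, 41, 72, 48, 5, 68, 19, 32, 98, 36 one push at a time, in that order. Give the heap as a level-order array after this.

[5, 32, 19, 41, 36, 72, 68, 95, 98, 48]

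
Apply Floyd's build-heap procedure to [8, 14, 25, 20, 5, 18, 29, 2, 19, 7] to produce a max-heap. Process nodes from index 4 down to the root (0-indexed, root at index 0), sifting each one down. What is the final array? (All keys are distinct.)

[29, 20, 25, 19, 7, 18, 8, 2, 14, 5]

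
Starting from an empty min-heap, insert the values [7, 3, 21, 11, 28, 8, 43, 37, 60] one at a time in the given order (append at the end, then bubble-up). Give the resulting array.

[3, 7, 8, 11, 28, 21, 43, 37, 60]

Insert 7:
  append 7 at index 0 → [7] (no swap needed)
Insert 3:
  append 3 at index 1 → [7, 3]
  3 < parent 7 at index 0, swap → [3, 7]
Insert 21:
  append 21 at index 2 → [3, 7, 21] (no swap needed)
Insert 11:
  append 11 at index 3 → [3, 7, 21, 11] (no swap needed)
Insert 28:
  append 28 at index 4 → [3, 7, 21, 11, 28] (no swap needed)
Insert 8:
  append 8 at index 5 → [3, 7, 21, 11, 28, 8]
  8 < parent 21 at index 2, swap → [3, 7, 8, 11, 28, 21]
Insert 43:
  append 43 at index 6 → [3, 7, 8, 11, 28, 21, 43] (no swap needed)
Insert 37:
  append 37 at index 7 → [3, 7, 8, 11, 28, 21, 43, 37] (no swap needed)
Insert 60:
  append 60 at index 8 → [3, 7, 8, 11, 28, 21, 43, 37, 60] (no swap needed)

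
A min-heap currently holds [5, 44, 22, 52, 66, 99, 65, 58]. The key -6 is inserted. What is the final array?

[-6, 5, 22, 44, 66, 99, 65, 58, 52]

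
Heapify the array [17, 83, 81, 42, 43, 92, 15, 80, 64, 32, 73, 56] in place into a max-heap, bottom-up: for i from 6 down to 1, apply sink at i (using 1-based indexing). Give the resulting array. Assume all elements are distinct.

[92, 83, 81, 80, 73, 56, 15, 42, 64, 32, 43, 17]

sift down from index 6: already satisfies heap property
sift down from index 5:
  43 vs larger child 73 at index 11, swap → [17, 83, 81, 42, 73, 92, 15, 80, 64, 32, 43, 56]
sift down from index 4:
  42 vs larger child 80 at index 8, swap → [17, 83, 81, 80, 73, 92, 15, 42, 64, 32, 43, 56]
sift down from index 3:
  81 vs larger child 92 at index 6, swap → [17, 83, 92, 80, 73, 81, 15, 42, 64, 32, 43, 56]
sift down from index 2: already satisfies heap property
sift down from index 1:
  17 vs larger child 92 at index 3, swap → [92, 83, 17, 80, 73, 81, 15, 42, 64, 32, 43, 56]
  17 vs larger child 81 at index 6, swap → [92, 83, 81, 80, 73, 17, 15, 42, 64, 32, 43, 56]
  17 vs only child 56 at index 12, swap → [92, 83, 81, 80, 73, 56, 15, 42, 64, 32, 43, 17]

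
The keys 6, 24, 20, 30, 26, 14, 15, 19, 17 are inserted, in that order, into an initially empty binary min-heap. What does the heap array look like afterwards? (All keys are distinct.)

Insert 6:
  append 6 at index 0 → [6] (no swap needed)
Insert 24:
  append 24 at index 1 → [6, 24] (no swap needed)
Insert 20:
  append 20 at index 2 → [6, 24, 20] (no swap needed)
Insert 30:
  append 30 at index 3 → [6, 24, 20, 30] (no swap needed)
Insert 26:
  append 26 at index 4 → [6, 24, 20, 30, 26] (no swap needed)
Insert 14:
  append 14 at index 5 → [6, 24, 20, 30, 26, 14]
  14 < parent 20 at index 2, swap → [6, 24, 14, 30, 26, 20]
Insert 15:
  append 15 at index 6 → [6, 24, 14, 30, 26, 20, 15] (no swap needed)
Insert 19:
  append 19 at index 7 → [6, 24, 14, 30, 26, 20, 15, 19]
  19 < parent 30 at index 3, swap → [6, 24, 14, 19, 26, 20, 15, 30]
  19 < parent 24 at index 1, swap → [6, 19, 14, 24, 26, 20, 15, 30]
Insert 17:
  append 17 at index 8 → [6, 19, 14, 24, 26, 20, 15, 30, 17]
  17 < parent 24 at index 3, swap → [6, 19, 14, 17, 26, 20, 15, 30, 24]
  17 < parent 19 at index 1, swap → [6, 17, 14, 19, 26, 20, 15, 30, 24]

[6, 17, 14, 19, 26, 20, 15, 30, 24]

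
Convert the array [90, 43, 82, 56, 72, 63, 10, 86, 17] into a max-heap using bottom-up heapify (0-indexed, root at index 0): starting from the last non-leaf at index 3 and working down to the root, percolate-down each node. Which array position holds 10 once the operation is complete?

6

sift down from index 3:
  56 vs larger child 86 at index 7, swap → [90, 43, 82, 86, 72, 63, 10, 56, 17]
sift down from index 2: already satisfies heap property
sift down from index 1:
  43 vs larger child 86 at index 3, swap → [90, 86, 82, 43, 72, 63, 10, 56, 17]
  43 vs larger child 56 at index 7, swap → [90, 86, 82, 56, 72, 63, 10, 43, 17]
sift down from index 0: already satisfies heap property
resulting array: [90, 86, 82, 56, 72, 63, 10, 43, 17]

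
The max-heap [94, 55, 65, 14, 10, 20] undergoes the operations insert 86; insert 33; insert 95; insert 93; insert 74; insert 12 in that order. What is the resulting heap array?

[95, 94, 86, 55, 93, 20, 65, 14, 33, 10, 74, 12]

insert 86:
  append 86 at index 6 → [94, 55, 65, 14, 10, 20, 86]
  86 > parent 65 at index 2, swap → [94, 55, 86, 14, 10, 20, 65]
insert 33:
  append 33 at index 7 → [94, 55, 86, 14, 10, 20, 65, 33]
  33 > parent 14 at index 3, swap → [94, 55, 86, 33, 10, 20, 65, 14]
insert 95:
  append 95 at index 8 → [94, 55, 86, 33, 10, 20, 65, 14, 95]
  95 > parent 33 at index 3, swap → [94, 55, 86, 95, 10, 20, 65, 14, 33]
  95 > parent 55 at index 1, swap → [94, 95, 86, 55, 10, 20, 65, 14, 33]
  95 > parent 94 at index 0, swap → [95, 94, 86, 55, 10, 20, 65, 14, 33]
insert 93:
  append 93 at index 9 → [95, 94, 86, 55, 10, 20, 65, 14, 33, 93]
  93 > parent 10 at index 4, swap → [95, 94, 86, 55, 93, 20, 65, 14, 33, 10]
insert 74:
  append 74 at index 10 → [95, 94, 86, 55, 93, 20, 65, 14, 33, 10, 74] (no swap needed)
insert 12:
  append 12 at index 11 → [95, 94, 86, 55, 93, 20, 65, 14, 33, 10, 74, 12] (no swap needed)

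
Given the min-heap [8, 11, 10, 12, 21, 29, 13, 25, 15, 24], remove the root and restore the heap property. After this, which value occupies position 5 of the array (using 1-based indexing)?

remove root 8; move last element 24 to root → [24, 11, 10, 12, 21, 29, 13, 25, 15]
24 vs smaller child 10 at index 3, swap → [10, 11, 24, 12, 21, 29, 13, 25, 15]
24 vs smaller child 13 at index 7, swap → [10, 11, 13, 12, 21, 29, 24, 25, 15]
resulting array: [10, 11, 13, 12, 21, 29, 24, 25, 15]

21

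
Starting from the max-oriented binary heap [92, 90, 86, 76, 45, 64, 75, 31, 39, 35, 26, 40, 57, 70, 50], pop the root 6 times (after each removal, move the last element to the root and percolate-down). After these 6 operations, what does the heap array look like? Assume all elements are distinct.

extract-max #1 returns 92:
  remove root 92; move last element 50 to root → [50, 90, 86, 76, 45, 64, 75, 31, 39, 35, 26, 40, 57, 70]
  50 vs larger child 90 at index 1, swap → [90, 50, 86, 76, 45, 64, 75, 31, 39, 35, 26, 40, 57, 70]
  50 vs larger child 76 at index 3, swap → [90, 76, 86, 50, 45, 64, 75, 31, 39, 35, 26, 40, 57, 70]
extract-max #2 returns 90:
  remove root 90; move last element 70 to root → [70, 76, 86, 50, 45, 64, 75, 31, 39, 35, 26, 40, 57]
  70 vs larger child 86 at index 2, swap → [86, 76, 70, 50, 45, 64, 75, 31, 39, 35, 26, 40, 57]
  70 vs larger child 75 at index 6, swap → [86, 76, 75, 50, 45, 64, 70, 31, 39, 35, 26, 40, 57]
extract-max #3 returns 86:
  remove root 86; move last element 57 to root → [57, 76, 75, 50, 45, 64, 70, 31, 39, 35, 26, 40]
  57 vs larger child 76 at index 1, swap → [76, 57, 75, 50, 45, 64, 70, 31, 39, 35, 26, 40]
extract-max #4 returns 76:
  remove root 76; move last element 40 to root → [40, 57, 75, 50, 45, 64, 70, 31, 39, 35, 26]
  40 vs larger child 75 at index 2, swap → [75, 57, 40, 50, 45, 64, 70, 31, 39, 35, 26]
  40 vs larger child 70 at index 6, swap → [75, 57, 70, 50, 45, 64, 40, 31, 39, 35, 26]
extract-max #5 returns 75:
  remove root 75; move last element 26 to root → [26, 57, 70, 50, 45, 64, 40, 31, 39, 35]
  26 vs larger child 70 at index 2, swap → [70, 57, 26, 50, 45, 64, 40, 31, 39, 35]
  26 vs larger child 64 at index 5, swap → [70, 57, 64, 50, 45, 26, 40, 31, 39, 35]
extract-max #6 returns 70:
  remove root 70; move last element 35 to root → [35, 57, 64, 50, 45, 26, 40, 31, 39]
  35 vs larger child 64 at index 2, swap → [64, 57, 35, 50, 45, 26, 40, 31, 39]
  35 vs larger child 40 at index 6, swap → [64, 57, 40, 50, 45, 26, 35, 31, 39]

[64, 57, 40, 50, 45, 26, 35, 31, 39]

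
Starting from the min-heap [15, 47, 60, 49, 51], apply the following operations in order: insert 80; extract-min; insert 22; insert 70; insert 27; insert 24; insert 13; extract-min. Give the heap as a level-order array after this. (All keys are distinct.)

[22, 24, 47, 27, 51, 60, 70, 80, 49]

insert 80:
  append 80 at index 5 → [15, 47, 60, 49, 51, 80] (no swap needed)
extract-min → returns 15:
  remove root 15; move last element 80 to root → [80, 47, 60, 49, 51]
  80 vs smaller child 47 at index 1, swap → [47, 80, 60, 49, 51]
  80 vs smaller child 49 at index 3, swap → [47, 49, 60, 80, 51]
insert 22:
  append 22 at index 5 → [47, 49, 60, 80, 51, 22]
  22 < parent 60 at index 2, swap → [47, 49, 22, 80, 51, 60]
  22 < parent 47 at index 0, swap → [22, 49, 47, 80, 51, 60]
insert 70:
  append 70 at index 6 → [22, 49, 47, 80, 51, 60, 70] (no swap needed)
insert 27:
  append 27 at index 7 → [22, 49, 47, 80, 51, 60, 70, 27]
  27 < parent 80 at index 3, swap → [22, 49, 47, 27, 51, 60, 70, 80]
  27 < parent 49 at index 1, swap → [22, 27, 47, 49, 51, 60, 70, 80]
insert 24:
  append 24 at index 8 → [22, 27, 47, 49, 51, 60, 70, 80, 24]
  24 < parent 49 at index 3, swap → [22, 27, 47, 24, 51, 60, 70, 80, 49]
  24 < parent 27 at index 1, swap → [22, 24, 47, 27, 51, 60, 70, 80, 49]
insert 13:
  append 13 at index 9 → [22, 24, 47, 27, 51, 60, 70, 80, 49, 13]
  13 < parent 51 at index 4, swap → [22, 24, 47, 27, 13, 60, 70, 80, 49, 51]
  13 < parent 24 at index 1, swap → [22, 13, 47, 27, 24, 60, 70, 80, 49, 51]
  13 < parent 22 at index 0, swap → [13, 22, 47, 27, 24, 60, 70, 80, 49, 51]
extract-min → returns 13:
  remove root 13; move last element 51 to root → [51, 22, 47, 27, 24, 60, 70, 80, 49]
  51 vs smaller child 22 at index 1, swap → [22, 51, 47, 27, 24, 60, 70, 80, 49]
  51 vs smaller child 24 at index 4, swap → [22, 24, 47, 27, 51, 60, 70, 80, 49]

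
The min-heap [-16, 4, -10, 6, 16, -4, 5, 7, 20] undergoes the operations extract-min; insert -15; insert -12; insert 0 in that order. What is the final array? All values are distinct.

extract-min → returns -16:
  remove root -16; move last element 20 to root → [20, 4, -10, 6, 16, -4, 5, 7]
  20 vs smaller child -10 at index 2, swap → [-10, 4, 20, 6, 16, -4, 5, 7]
  20 vs smaller child -4 at index 5, swap → [-10, 4, -4, 6, 16, 20, 5, 7]
insert -15:
  append -15 at index 8 → [-10, 4, -4, 6, 16, 20, 5, 7, -15]
  -15 < parent 6 at index 3, swap → [-10, 4, -4, -15, 16, 20, 5, 7, 6]
  -15 < parent 4 at index 1, swap → [-10, -15, -4, 4, 16, 20, 5, 7, 6]
  -15 < parent -10 at index 0, swap → [-15, -10, -4, 4, 16, 20, 5, 7, 6]
insert -12:
  append -12 at index 9 → [-15, -10, -4, 4, 16, 20, 5, 7, 6, -12]
  -12 < parent 16 at index 4, swap → [-15, -10, -4, 4, -12, 20, 5, 7, 6, 16]
  -12 < parent -10 at index 1, swap → [-15, -12, -4, 4, -10, 20, 5, 7, 6, 16]
insert 0:
  append 0 at index 10 → [-15, -12, -4, 4, -10, 20, 5, 7, 6, 16, 0] (no swap needed)

[-15, -12, -4, 4, -10, 20, 5, 7, 6, 16, 0]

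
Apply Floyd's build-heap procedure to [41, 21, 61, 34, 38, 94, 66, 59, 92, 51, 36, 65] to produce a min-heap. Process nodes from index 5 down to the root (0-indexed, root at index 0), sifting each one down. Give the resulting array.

[21, 34, 61, 41, 36, 65, 66, 59, 92, 51, 38, 94]

sift down from index 5:
  94 vs only child 65 at index 11, swap → [41, 21, 61, 34, 38, 65, 66, 59, 92, 51, 36, 94]
sift down from index 4:
  38 vs smaller child 36 at index 10, swap → [41, 21, 61, 34, 36, 65, 66, 59, 92, 51, 38, 94]
sift down from index 3: already satisfies heap property
sift down from index 2: already satisfies heap property
sift down from index 1: already satisfies heap property
sift down from index 0:
  41 vs smaller child 21 at index 1, swap → [21, 41, 61, 34, 36, 65, 66, 59, 92, 51, 38, 94]
  41 vs smaller child 34 at index 3, swap → [21, 34, 61, 41, 36, 65, 66, 59, 92, 51, 38, 94]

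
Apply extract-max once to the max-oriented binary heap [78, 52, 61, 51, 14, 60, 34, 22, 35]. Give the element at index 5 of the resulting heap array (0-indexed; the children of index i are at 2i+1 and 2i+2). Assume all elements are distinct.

35

remove root 78; move last element 35 to root → [35, 52, 61, 51, 14, 60, 34, 22]
35 vs larger child 61 at index 2, swap → [61, 52, 35, 51, 14, 60, 34, 22]
35 vs larger child 60 at index 5, swap → [61, 52, 60, 51, 14, 35, 34, 22]
resulting array: [61, 52, 60, 51, 14, 35, 34, 22]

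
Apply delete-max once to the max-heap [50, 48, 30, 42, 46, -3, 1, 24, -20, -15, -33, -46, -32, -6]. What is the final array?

[48, 46, 30, 42, -6, -3, 1, 24, -20, -15, -33, -46, -32]

remove root 50; move last element -6 to root → [-6, 48, 30, 42, 46, -3, 1, 24, -20, -15, -33, -46, -32]
-6 vs larger child 48 at index 1, swap → [48, -6, 30, 42, 46, -3, 1, 24, -20, -15, -33, -46, -32]
-6 vs larger child 46 at index 4, swap → [48, 46, 30, 42, -6, -3, 1, 24, -20, -15, -33, -46, -32]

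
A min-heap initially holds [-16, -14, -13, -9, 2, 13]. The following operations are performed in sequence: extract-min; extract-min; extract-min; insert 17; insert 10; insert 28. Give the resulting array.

extract-min → returns -16:
  remove root -16; move last element 13 to root → [13, -14, -13, -9, 2]
  13 vs smaller child -14 at index 1, swap → [-14, 13, -13, -9, 2]
  13 vs smaller child -9 at index 3, swap → [-14, -9, -13, 13, 2]
extract-min → returns -14:
  remove root -14; move last element 2 to root → [2, -9, -13, 13]
  2 vs smaller child -13 at index 2, swap → [-13, -9, 2, 13]
extract-min → returns -13:
  remove root -13; move last element 13 to root → [13, -9, 2]
  13 vs smaller child -9 at index 1, swap → [-9, 13, 2]
insert 17:
  append 17 at index 3 → [-9, 13, 2, 17] (no swap needed)
insert 10:
  append 10 at index 4 → [-9, 13, 2, 17, 10]
  10 < parent 13 at index 1, swap → [-9, 10, 2, 17, 13]
insert 28:
  append 28 at index 5 → [-9, 10, 2, 17, 13, 28] (no swap needed)

[-9, 10, 2, 17, 13, 28]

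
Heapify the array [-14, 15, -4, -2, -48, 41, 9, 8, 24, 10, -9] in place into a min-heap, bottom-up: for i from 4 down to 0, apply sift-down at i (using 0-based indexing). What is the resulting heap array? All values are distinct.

[-48, -14, -4, -2, -9, 41, 9, 8, 24, 10, 15]

sift down from index 4: already satisfies heap property
sift down from index 3: already satisfies heap property
sift down from index 2: already satisfies heap property
sift down from index 1:
  15 vs smaller child -48 at index 4, swap → [-14, -48, -4, -2, 15, 41, 9, 8, 24, 10, -9]
  15 vs smaller child -9 at index 10, swap → [-14, -48, -4, -2, -9, 41, 9, 8, 24, 10, 15]
sift down from index 0:
  -14 vs smaller child -48 at index 1, swap → [-48, -14, -4, -2, -9, 41, 9, 8, 24, 10, 15]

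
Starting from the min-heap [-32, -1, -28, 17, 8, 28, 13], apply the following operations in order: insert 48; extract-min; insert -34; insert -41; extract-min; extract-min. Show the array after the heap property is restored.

[-28, -1, 13, 17, 8, 28, 48]

insert 48:
  append 48 at index 7 → [-32, -1, -28, 17, 8, 28, 13, 48] (no swap needed)
extract-min → returns -32:
  remove root -32; move last element 48 to root → [48, -1, -28, 17, 8, 28, 13]
  48 vs smaller child -28 at index 2, swap → [-28, -1, 48, 17, 8, 28, 13]
  48 vs smaller child 13 at index 6, swap → [-28, -1, 13, 17, 8, 28, 48]
insert -34:
  append -34 at index 7 → [-28, -1, 13, 17, 8, 28, 48, -34]
  -34 < parent 17 at index 3, swap → [-28, -1, 13, -34, 8, 28, 48, 17]
  -34 < parent -1 at index 1, swap → [-28, -34, 13, -1, 8, 28, 48, 17]
  -34 < parent -28 at index 0, swap → [-34, -28, 13, -1, 8, 28, 48, 17]
insert -41:
  append -41 at index 8 → [-34, -28, 13, -1, 8, 28, 48, 17, -41]
  -41 < parent -1 at index 3, swap → [-34, -28, 13, -41, 8, 28, 48, 17, -1]
  -41 < parent -28 at index 1, swap → [-34, -41, 13, -28, 8, 28, 48, 17, -1]
  -41 < parent -34 at index 0, swap → [-41, -34, 13, -28, 8, 28, 48, 17, -1]
extract-min → returns -41:
  remove root -41; move last element -1 to root → [-1, -34, 13, -28, 8, 28, 48, 17]
  -1 vs smaller child -34 at index 1, swap → [-34, -1, 13, -28, 8, 28, 48, 17]
  -1 vs smaller child -28 at index 3, swap → [-34, -28, 13, -1, 8, 28, 48, 17]
extract-min → returns -34:
  remove root -34; move last element 17 to root → [17, -28, 13, -1, 8, 28, 48]
  17 vs smaller child -28 at index 1, swap → [-28, 17, 13, -1, 8, 28, 48]
  17 vs smaller child -1 at index 3, swap → [-28, -1, 13, 17, 8, 28, 48]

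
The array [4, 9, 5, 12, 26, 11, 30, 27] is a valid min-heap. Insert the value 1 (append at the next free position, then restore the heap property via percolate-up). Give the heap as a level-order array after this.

append 1 at index 8 → [4, 9, 5, 12, 26, 11, 30, 27, 1]
1 < parent 12 at index 3, swap → [4, 9, 5, 1, 26, 11, 30, 27, 12]
1 < parent 9 at index 1, swap → [4, 1, 5, 9, 26, 11, 30, 27, 12]
1 < parent 4 at index 0, swap → [1, 4, 5, 9, 26, 11, 30, 27, 12]

[1, 4, 5, 9, 26, 11, 30, 27, 12]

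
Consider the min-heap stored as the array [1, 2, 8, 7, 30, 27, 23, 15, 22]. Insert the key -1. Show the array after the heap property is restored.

append -1 at index 9 → [1, 2, 8, 7, 30, 27, 23, 15, 22, -1]
-1 < parent 30 at index 4, swap → [1, 2, 8, 7, -1, 27, 23, 15, 22, 30]
-1 < parent 2 at index 1, swap → [1, -1, 8, 7, 2, 27, 23, 15, 22, 30]
-1 < parent 1 at index 0, swap → [-1, 1, 8, 7, 2, 27, 23, 15, 22, 30]

[-1, 1, 8, 7, 2, 27, 23, 15, 22, 30]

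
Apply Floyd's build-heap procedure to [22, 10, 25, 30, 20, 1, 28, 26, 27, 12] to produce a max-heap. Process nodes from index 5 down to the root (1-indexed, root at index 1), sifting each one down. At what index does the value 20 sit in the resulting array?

5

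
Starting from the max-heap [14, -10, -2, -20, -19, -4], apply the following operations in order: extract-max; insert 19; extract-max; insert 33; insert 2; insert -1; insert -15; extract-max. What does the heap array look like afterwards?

[2, -1, -2, -10, -19, -4, -15, -20]

extract-max → returns 14:
  remove root 14; move last element -4 to root → [-4, -10, -2, -20, -19]
  -4 vs larger child -2 at index 2, swap → [-2, -10, -4, -20, -19]
insert 19:
  append 19 at index 5 → [-2, -10, -4, -20, -19, 19]
  19 > parent -4 at index 2, swap → [-2, -10, 19, -20, -19, -4]
  19 > parent -2 at index 0, swap → [19, -10, -2, -20, -19, -4]
extract-max → returns 19:
  remove root 19; move last element -4 to root → [-4, -10, -2, -20, -19]
  -4 vs larger child -2 at index 2, swap → [-2, -10, -4, -20, -19]
insert 33:
  append 33 at index 5 → [-2, -10, -4, -20, -19, 33]
  33 > parent -4 at index 2, swap → [-2, -10, 33, -20, -19, -4]
  33 > parent -2 at index 0, swap → [33, -10, -2, -20, -19, -4]
insert 2:
  append 2 at index 6 → [33, -10, -2, -20, -19, -4, 2]
  2 > parent -2 at index 2, swap → [33, -10, 2, -20, -19, -4, -2]
insert -1:
  append -1 at index 7 → [33, -10, 2, -20, -19, -4, -2, -1]
  -1 > parent -20 at index 3, swap → [33, -10, 2, -1, -19, -4, -2, -20]
  -1 > parent -10 at index 1, swap → [33, -1, 2, -10, -19, -4, -2, -20]
insert -15:
  append -15 at index 8 → [33, -1, 2, -10, -19, -4, -2, -20, -15] (no swap needed)
extract-max → returns 33:
  remove root 33; move last element -15 to root → [-15, -1, 2, -10, -19, -4, -2, -20]
  -15 vs larger child 2 at index 2, swap → [2, -1, -15, -10, -19, -4, -2, -20]
  -15 vs larger child -2 at index 6, swap → [2, -1, -2, -10, -19, -4, -15, -20]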